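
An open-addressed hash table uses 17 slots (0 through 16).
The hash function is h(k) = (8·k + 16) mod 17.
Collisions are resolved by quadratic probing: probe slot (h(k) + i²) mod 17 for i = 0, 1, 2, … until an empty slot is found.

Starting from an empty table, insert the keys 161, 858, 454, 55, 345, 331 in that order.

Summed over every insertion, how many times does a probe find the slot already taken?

3

161: h=12 => slot 12
858: h=12, probe 12,13 => slot 13
454: h=10 => slot 10
55: h=14 => slot 14
345: h=5 => slot 5
331: h=12, probe 12,13,16 => slot 16
Table: [∅, ∅, ∅, ∅, ∅, 345, ∅, ∅, ∅, ∅, 454, ∅, 161, 858, 55, ∅, 331]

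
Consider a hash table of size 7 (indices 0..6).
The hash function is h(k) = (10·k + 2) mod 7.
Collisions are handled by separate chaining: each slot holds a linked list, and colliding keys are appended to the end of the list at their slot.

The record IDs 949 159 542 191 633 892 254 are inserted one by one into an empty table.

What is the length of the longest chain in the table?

3

Insert 949: h=0, bucket 0 empty -> new chain.
Insert 159: h=3, bucket 3 empty -> new chain.
Insert 542: h=4, bucket 4 empty -> new chain.
Insert 191: h=1, bucket 1 empty -> new chain.
Insert 633: h=4, bucket 4 nonempty -> append to chain.
Insert 892: h=4, bucket 4 nonempty -> append to chain.
Insert 254: h=1, bucket 1 nonempty -> append to chain.
Final buckets:
0: 949
1: 191 -> 254
2: _
3: 159
4: 542 -> 633 -> 892
5: _
6: _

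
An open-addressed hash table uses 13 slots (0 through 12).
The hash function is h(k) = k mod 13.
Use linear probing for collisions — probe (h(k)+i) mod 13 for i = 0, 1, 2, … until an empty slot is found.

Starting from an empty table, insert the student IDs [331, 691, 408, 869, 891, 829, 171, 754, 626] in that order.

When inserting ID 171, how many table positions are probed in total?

Insert 331: h=6, slot 6 empty -> index 6.
Insert 691: h=2, slot 2 empty -> index 2.
Insert 408: h=5, slot 5 empty -> index 5.
Insert 869: h=11, slot 11 empty -> index 11.
Insert 891: h=7, slot 7 empty -> index 7.
Insert 829: h=10, slot 10 empty -> index 10.
Insert 171: h=2, slot 2 occupied -> index 3.
Insert 754: h=0, slot 0 empty -> index 0.
Insert 626: h=2, slots 2,3 occupied -> index 4.
Table: [754, -, 691, 171, 626, 408, 331, 891, -, -, 829, 869, -]

2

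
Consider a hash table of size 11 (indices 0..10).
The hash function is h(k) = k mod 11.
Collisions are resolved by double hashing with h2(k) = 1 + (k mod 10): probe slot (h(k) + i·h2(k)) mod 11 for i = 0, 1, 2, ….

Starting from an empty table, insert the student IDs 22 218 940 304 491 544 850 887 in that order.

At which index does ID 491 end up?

22: h=0 => slot 0
218: h=9 => slot 9
940: h=5 => slot 5
304: h=7 => slot 7
491: h=7, h2=2, probe 7,9,0,2 => slot 2
544: h=5, h2=5, probe 5,10 => slot 10
850: h=3 => slot 3
887: h=7, h2=8, probe 7,4 => slot 4
Table: [22, -, 491, 850, 887, 940, -, 304, -, 218, 544]

2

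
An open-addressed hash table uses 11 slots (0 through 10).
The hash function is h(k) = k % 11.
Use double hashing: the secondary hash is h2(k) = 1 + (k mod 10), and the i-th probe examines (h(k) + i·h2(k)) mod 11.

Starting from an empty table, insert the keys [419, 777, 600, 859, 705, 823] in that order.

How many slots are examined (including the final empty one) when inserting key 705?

419 hashes to 1; slot 1 is free → place at 1.
777 hashes to 7; slot 7 is free → place at 7.
600 hashes to 6; slot 6 is free → place at 6.
859 hashes to 1, h2=10; 1 taken → place at 0.
705 hashes to 1, h2=6; 1,7 taken → place at 2.
823 hashes to 9; slot 9 is free → place at 9.
Table: [859, 419, 705, -, -, -, 600, 777, -, 823, -]

3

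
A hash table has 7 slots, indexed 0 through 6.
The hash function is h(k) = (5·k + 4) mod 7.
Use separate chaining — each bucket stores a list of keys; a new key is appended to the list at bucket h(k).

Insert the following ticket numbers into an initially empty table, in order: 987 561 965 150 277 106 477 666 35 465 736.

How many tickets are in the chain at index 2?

5

Insert 987: h=4, bucket 4 empty -> new chain.
Insert 561: h=2, bucket 2 empty -> new chain.
Insert 965: h=6, bucket 6 empty -> new chain.
Insert 150: h=5, bucket 5 empty -> new chain.
Insert 277: h=3, bucket 3 empty -> new chain.
Insert 106: h=2, bucket 2 nonempty -> append to chain.
Insert 477: h=2, bucket 2 nonempty -> append to chain.
Insert 666: h=2, bucket 2 nonempty -> append to chain.
Insert 35: h=4, bucket 4 nonempty -> append to chain.
Insert 465: h=5, bucket 5 nonempty -> append to chain.
Insert 736: h=2, bucket 2 nonempty -> append to chain.
Final buckets:
0: .
1: .
2: 561 -> 106 -> 477 -> 666 -> 736
3: 277
4: 987 -> 35
5: 150 -> 465
6: 965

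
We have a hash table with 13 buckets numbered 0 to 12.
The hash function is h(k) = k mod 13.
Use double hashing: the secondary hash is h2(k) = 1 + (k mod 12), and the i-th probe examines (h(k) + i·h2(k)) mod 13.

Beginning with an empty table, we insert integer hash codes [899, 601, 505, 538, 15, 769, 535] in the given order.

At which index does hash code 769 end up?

4

Insert 899: h=2, slot 2 empty => index 2.
Insert 601: h=3, slot 3 empty => index 3.
Insert 505: h=11, slot 11 empty => index 11.
Insert 538: h=5, slot 5 empty => index 5.
Insert 15: h=2, h2=4, slot 2 occupied => index 6.
Insert 769: h=2, h2=2, slot 2 occupied => index 4.
Insert 535: h=2, h2=8, slot 2 occupied => index 10.
Table: [—, —, 899, 601, 769, 538, 15, —, —, —, 535, 505, —]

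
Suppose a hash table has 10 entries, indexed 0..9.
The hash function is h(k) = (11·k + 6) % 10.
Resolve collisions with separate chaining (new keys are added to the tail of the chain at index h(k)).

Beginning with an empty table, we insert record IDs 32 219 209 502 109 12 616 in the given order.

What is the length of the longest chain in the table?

3

32 → bucket 8
219 → bucket 5
209 → bucket 5 (collision)
502 → bucket 8 (collision)
109 → bucket 5 (collision)
12 → bucket 8 (collision)
616 → bucket 2
Final buckets:
0: -
1: -
2: 616
3: -
4: -
5: 219 -> 209 -> 109
6: -
7: -
8: 32 -> 502 -> 12
9: -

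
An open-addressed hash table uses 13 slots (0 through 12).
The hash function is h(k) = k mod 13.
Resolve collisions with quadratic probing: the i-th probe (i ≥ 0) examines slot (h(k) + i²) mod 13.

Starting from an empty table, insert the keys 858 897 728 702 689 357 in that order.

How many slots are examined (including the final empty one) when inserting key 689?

5

858 hashes to 0; slot 0 is free -> place at 0.
897 hashes to 0; 0 taken -> place at 1.
728 hashes to 0; 0,1 taken -> place at 4.
702 hashes to 0; 0,1,4 taken -> place at 9.
689 hashes to 0; 0,1,4,9 taken -> place at 3.
357 hashes to 6; slot 6 is free -> place at 6.
Table: [858, 897, —, 689, 728, —, 357, —, —, 702, —, —, —]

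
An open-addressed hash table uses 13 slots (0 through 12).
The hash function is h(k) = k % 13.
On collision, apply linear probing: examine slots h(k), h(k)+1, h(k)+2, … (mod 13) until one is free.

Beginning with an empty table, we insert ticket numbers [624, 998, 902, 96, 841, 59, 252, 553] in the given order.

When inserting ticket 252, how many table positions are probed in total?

624: h=0 => slot 0
998: h=10 => slot 10
902: h=5 => slot 5
96: h=5, probe 5,6 => slot 6
841: h=9 => slot 9
59: h=7 => slot 7
252: h=5, probe 5,6,7,8 => slot 8
553: h=7, probe 7,8,9,10,11 => slot 11
Table: [624, ∅, ∅, ∅, ∅, 902, 96, 59, 252, 841, 998, 553, ∅]

4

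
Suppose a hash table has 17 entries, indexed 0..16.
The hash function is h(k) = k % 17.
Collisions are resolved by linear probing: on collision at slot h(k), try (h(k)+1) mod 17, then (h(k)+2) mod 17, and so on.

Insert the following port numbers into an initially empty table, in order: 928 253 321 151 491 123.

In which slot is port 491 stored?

928 hashes to 10; slot 10 is free => place at 10.
253 hashes to 15; slot 15 is free => place at 15.
321 hashes to 15; 15 taken => place at 16.
151 hashes to 15; 15,16 taken => place at 0.
491 hashes to 15; 15,16,0 taken => place at 1.
123 hashes to 4; slot 4 is free => place at 4.
Table: [151, 491, -, -, 123, -, -, -, -, -, 928, -, -, -, -, 253, 321]

1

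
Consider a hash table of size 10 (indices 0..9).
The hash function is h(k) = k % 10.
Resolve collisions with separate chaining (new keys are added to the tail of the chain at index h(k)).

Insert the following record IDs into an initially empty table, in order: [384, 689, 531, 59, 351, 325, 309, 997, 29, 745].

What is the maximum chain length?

384 -> bucket 4
689 -> bucket 9
531 -> bucket 1
59 -> bucket 9 (collision)
351 -> bucket 1 (collision)
325 -> bucket 5
309 -> bucket 9 (collision)
997 -> bucket 7
29 -> bucket 9 (collision)
745 -> bucket 5 (collision)
Final buckets:
0: ∅
1: 531 -> 351
2: ∅
3: ∅
4: 384
5: 325 -> 745
6: ∅
7: 997
8: ∅
9: 689 -> 59 -> 309 -> 29

4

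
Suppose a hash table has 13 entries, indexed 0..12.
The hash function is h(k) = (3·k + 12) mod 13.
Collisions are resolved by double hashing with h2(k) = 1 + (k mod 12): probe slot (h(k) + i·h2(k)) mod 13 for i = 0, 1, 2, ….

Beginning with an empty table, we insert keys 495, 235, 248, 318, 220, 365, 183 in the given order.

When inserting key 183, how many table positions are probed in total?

Insert 495: h=2, slot 2 empty -> index 2.
Insert 235: h=2, h2=8, slot 2 occupied -> index 10.
Insert 248: h=2, h2=9, slot 2 occupied -> index 11.
Insert 318: h=4, slot 4 empty -> index 4.
Insert 220: h=9, slot 9 empty -> index 9.
Insert 365: h=2, h2=6, slot 2 occupied -> index 8.
Insert 183: h=2, h2=4, slot 2 occupied -> index 6.
Table: [-, -, 495, -, 318, -, 183, -, 365, 220, 235, 248, -]

2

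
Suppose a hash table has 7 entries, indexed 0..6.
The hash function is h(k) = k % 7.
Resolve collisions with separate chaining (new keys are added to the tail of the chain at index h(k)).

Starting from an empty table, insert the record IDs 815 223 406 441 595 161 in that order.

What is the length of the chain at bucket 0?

815 → bucket 3
223 → bucket 6
406 → bucket 0
441 → bucket 0 (collision)
595 → bucket 0 (collision)
161 → bucket 0 (collision)
Final buckets:
0: 406 -> 441 -> 595 -> 161
1: _
2: _
3: 815
4: _
5: _
6: 223

4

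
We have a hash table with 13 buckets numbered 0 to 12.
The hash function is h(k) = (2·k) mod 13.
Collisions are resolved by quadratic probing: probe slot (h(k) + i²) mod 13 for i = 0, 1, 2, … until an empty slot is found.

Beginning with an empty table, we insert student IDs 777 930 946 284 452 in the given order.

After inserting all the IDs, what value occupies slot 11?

777: h=7 => slot 7
930: h=1 => slot 1
946: h=7, probe 7,8 => slot 8
284: h=9 => slot 9
452: h=7, probe 7,8,11 => slot 11
Table: [_, 930, _, _, _, _, _, 777, 946, 284, _, 452, _]

452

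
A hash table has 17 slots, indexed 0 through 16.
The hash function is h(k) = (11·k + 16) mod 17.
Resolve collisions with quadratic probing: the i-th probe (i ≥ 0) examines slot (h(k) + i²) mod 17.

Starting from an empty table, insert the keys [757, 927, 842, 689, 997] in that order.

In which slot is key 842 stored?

0

757 hashes to 13; slot 13 is free -> place at 13.
927 hashes to 13; 13 taken -> place at 14.
842 hashes to 13; 13,14 taken -> place at 0.
689 hashes to 13; 13,14,0 taken -> place at 5.
997 hashes to 1; slot 1 is free -> place at 1.
Table: [842, 997, ., ., ., 689, ., ., ., ., ., ., ., 757, 927, ., .]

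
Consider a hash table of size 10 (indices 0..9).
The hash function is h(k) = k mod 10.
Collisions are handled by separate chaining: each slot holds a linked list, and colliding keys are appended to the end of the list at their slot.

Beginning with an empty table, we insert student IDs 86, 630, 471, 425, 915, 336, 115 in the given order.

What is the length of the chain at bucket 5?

3

86 → bucket 6
630 → bucket 0
471 → bucket 1
425 → bucket 5
915 → bucket 5 (collision)
336 → bucket 6 (collision)
115 → bucket 5 (collision)
Final buckets:
0: 630
1: 471
2: ∅
3: ∅
4: ∅
5: 425 -> 915 -> 115
6: 86 -> 336
7: ∅
8: ∅
9: ∅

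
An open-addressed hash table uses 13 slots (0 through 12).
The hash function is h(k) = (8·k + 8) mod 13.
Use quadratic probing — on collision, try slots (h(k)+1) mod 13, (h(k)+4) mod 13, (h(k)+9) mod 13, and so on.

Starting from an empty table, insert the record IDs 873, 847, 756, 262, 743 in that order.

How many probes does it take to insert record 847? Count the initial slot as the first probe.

873: h=11 -> slot 11
847: h=11, probe 11,12 -> slot 12
756: h=11, probe 11,12,2 -> slot 2
262: h=11, probe 11,12,2,7 -> slot 7
743: h=11, probe 11,12,2,7,1 -> slot 1
Table: [∅, 743, 756, ∅, ∅, ∅, ∅, 262, ∅, ∅, ∅, 873, 847]

2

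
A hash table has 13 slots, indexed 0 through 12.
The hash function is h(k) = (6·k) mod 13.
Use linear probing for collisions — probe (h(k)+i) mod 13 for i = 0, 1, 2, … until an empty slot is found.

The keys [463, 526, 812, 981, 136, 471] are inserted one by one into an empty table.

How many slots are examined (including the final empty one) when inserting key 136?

4

463 hashes to 9; slot 9 is free => place at 9.
526 hashes to 10; slot 10 is free => place at 10.
812 hashes to 10; 10 taken => place at 11.
981 hashes to 10; 10,11 taken => place at 12.
136 hashes to 10; 10,11,12 taken => place at 0.
471 hashes to 5; slot 5 is free => place at 5.
Table: [136, _, _, _, _, 471, _, _, _, 463, 526, 812, 981]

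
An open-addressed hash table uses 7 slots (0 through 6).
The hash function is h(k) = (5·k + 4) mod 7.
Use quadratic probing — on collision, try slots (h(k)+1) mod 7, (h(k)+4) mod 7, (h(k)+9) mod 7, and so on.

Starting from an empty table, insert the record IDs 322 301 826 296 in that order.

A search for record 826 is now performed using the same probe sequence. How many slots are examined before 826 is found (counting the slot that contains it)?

Insert 322: h=4, slot 4 empty → index 4.
Insert 301: h=4, slot 4 occupied → index 5.
Insert 826: h=4, slots 4,5 occupied → index 1.
Insert 296: h=0, slot 0 empty → index 0.
Table: [296, 826, ∅, ∅, 322, 301, ∅]
Lookup 826: h=4, probe 4,5,1 → found at 1.

3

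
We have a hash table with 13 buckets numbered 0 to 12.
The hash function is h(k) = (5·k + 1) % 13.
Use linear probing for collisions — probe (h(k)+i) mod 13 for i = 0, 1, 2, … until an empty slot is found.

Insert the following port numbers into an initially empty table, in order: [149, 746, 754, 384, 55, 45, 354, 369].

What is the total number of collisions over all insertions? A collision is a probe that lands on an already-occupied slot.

149: h=5 -> slot 5
746: h=0 -> slot 0
754: h=1 -> slot 1
384: h=10 -> slot 10
55: h=3 -> slot 3
45: h=5, probe 5,6 -> slot 6
354: h=3, probe 3,4 -> slot 4
369: h=0, probe 0,1,2 -> slot 2
Table: [746, 754, 369, 55, 354, 149, 45, -, -, -, 384, -, -]

4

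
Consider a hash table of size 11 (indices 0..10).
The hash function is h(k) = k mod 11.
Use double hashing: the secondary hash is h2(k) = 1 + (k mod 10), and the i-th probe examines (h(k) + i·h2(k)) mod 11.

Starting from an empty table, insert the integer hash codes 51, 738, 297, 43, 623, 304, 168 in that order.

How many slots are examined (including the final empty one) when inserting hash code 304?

Insert 51: h=7, slot 7 empty => index 7.
Insert 738: h=1, slot 1 empty => index 1.
Insert 297: h=0, slot 0 empty => index 0.
Insert 43: h=10, slot 10 empty => index 10.
Insert 623: h=7, h2=4, slots 7,0 occupied => index 4.
Insert 304: h=7, h2=5, slots 7,1 occupied => index 6.
Insert 168: h=3, slot 3 empty => index 3.
Table: [297, 738, ., 168, 623, ., 304, 51, ., ., 43]

3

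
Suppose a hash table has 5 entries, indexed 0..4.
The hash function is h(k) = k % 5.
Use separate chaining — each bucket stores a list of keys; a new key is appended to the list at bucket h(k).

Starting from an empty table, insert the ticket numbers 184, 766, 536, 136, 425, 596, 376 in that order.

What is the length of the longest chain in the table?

5

Insert 184: h=4, bucket 4 empty -> new chain.
Insert 766: h=1, bucket 1 empty -> new chain.
Insert 536: h=1, bucket 1 nonempty -> append to chain.
Insert 136: h=1, bucket 1 nonempty -> append to chain.
Insert 425: h=0, bucket 0 empty -> new chain.
Insert 596: h=1, bucket 1 nonempty -> append to chain.
Insert 376: h=1, bucket 1 nonempty -> append to chain.
Final buckets:
0: 425
1: 766 -> 536 -> 136 -> 596 -> 376
2: .
3: .
4: 184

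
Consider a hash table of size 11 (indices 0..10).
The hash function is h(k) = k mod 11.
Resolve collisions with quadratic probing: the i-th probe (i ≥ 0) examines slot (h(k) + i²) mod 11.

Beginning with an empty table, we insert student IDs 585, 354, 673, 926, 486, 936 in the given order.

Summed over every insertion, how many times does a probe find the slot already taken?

Insert 585: h=2, slot 2 empty → index 2.
Insert 354: h=2, slot 2 occupied → index 3.
Insert 673: h=2, slots 2,3 occupied → index 6.
Insert 926: h=2, slots 2,3,6 occupied → index 0.
Insert 486: h=2, slots 2,3,6,0 occupied → index 7.
Insert 936: h=1, slot 1 empty → index 1.
Table: [926, 936, 585, 354, —, —, 673, 486, —, —, —]

10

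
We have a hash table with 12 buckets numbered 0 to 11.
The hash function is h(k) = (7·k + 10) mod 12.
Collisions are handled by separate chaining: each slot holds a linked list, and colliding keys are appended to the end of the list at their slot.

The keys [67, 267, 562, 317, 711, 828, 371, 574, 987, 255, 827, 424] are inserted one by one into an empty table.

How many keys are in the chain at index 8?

Insert 67: h=11, bucket 11 empty → new chain.
Insert 267: h=7, bucket 7 empty → new chain.
Insert 562: h=8, bucket 8 empty → new chain.
Insert 317: h=9, bucket 9 empty → new chain.
Insert 711: h=7, bucket 7 nonempty → append to chain.
Insert 828: h=10, bucket 10 empty → new chain.
Insert 371: h=3, bucket 3 empty → new chain.
Insert 574: h=8, bucket 8 nonempty → append to chain.
Insert 987: h=7, bucket 7 nonempty → append to chain.
Insert 255: h=7, bucket 7 nonempty → append to chain.
Insert 827: h=3, bucket 3 nonempty → append to chain.
Insert 424: h=2, bucket 2 empty → new chain.
Final buckets:
0: _
1: _
2: 424
3: 371 -> 827
4: _
5: _
6: _
7: 267 -> 711 -> 987 -> 255
8: 562 -> 574
9: 317
10: 828
11: 67

2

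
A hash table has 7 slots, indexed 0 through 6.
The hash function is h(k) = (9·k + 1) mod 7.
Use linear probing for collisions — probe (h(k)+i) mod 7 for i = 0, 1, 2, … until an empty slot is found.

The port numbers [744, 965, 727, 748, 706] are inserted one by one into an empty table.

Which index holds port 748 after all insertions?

744: h=5 → slot 5
965: h=6 → slot 6
727: h=6, probe 6,0 → slot 0
748: h=6, probe 6,0,1 → slot 1
706: h=6, probe 6,0,1,2 → slot 2
Table: [727, 748, 706, ∅, ∅, 744, 965]

1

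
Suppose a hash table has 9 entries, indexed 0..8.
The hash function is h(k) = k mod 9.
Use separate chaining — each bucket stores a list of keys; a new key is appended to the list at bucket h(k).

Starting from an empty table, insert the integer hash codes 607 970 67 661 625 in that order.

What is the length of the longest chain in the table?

4

Insert 607: h=4, bucket 4 empty → new chain.
Insert 970: h=7, bucket 7 empty → new chain.
Insert 67: h=4, bucket 4 nonempty → append to chain.
Insert 661: h=4, bucket 4 nonempty → append to chain.
Insert 625: h=4, bucket 4 nonempty → append to chain.
Final buckets:
0: _
1: _
2: _
3: _
4: 607 -> 67 -> 661 -> 625
5: _
6: _
7: 970
8: _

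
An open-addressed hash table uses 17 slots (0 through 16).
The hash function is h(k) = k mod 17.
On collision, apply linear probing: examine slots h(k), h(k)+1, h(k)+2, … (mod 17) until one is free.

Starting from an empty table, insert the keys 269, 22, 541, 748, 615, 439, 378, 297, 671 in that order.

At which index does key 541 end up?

Insert 269: h=14, slot 14 empty -> index 14.
Insert 22: h=5, slot 5 empty -> index 5.
Insert 541: h=14, slot 14 occupied -> index 15.
Insert 748: h=0, slot 0 empty -> index 0.
Insert 615: h=3, slot 3 empty -> index 3.
Insert 439: h=14, slots 14,15 occupied -> index 16.
Insert 378: h=4, slot 4 empty -> index 4.
Insert 297: h=8, slot 8 empty -> index 8.
Insert 671: h=8, slot 8 occupied -> index 9.
Table: [748, _, _, 615, 378, 22, _, _, 297, 671, _, _, _, _, 269, 541, 439]

15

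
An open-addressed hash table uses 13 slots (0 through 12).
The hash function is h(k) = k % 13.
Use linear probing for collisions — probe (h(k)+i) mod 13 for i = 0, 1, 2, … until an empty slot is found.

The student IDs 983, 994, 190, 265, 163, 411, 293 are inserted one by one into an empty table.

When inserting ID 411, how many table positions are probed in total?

3

Insert 983: h=8, slot 8 empty → index 8.
Insert 994: h=6, slot 6 empty → index 6.
Insert 190: h=8, slot 8 occupied → index 9.
Insert 265: h=5, slot 5 empty → index 5.
Insert 163: h=7, slot 7 empty → index 7.
Insert 411: h=8, slots 8,9 occupied → index 10.
Insert 293: h=7, slots 7,8,9,10 occupied → index 11.
Table: [∅, ∅, ∅, ∅, ∅, 265, 994, 163, 983, 190, 411, 293, ∅]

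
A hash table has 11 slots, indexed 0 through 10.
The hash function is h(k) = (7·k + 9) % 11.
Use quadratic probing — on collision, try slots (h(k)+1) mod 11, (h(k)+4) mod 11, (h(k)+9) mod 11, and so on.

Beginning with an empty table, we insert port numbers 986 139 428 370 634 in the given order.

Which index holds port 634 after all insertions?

1

986: h=3 -> slot 3
139: h=3, probe 3,4 -> slot 4
428: h=2 -> slot 2
370: h=3, probe 3,4,7 -> slot 7
634: h=3, probe 3,4,7,1 -> slot 1
Table: [—, 634, 428, 986, 139, —, —, 370, —, —, —]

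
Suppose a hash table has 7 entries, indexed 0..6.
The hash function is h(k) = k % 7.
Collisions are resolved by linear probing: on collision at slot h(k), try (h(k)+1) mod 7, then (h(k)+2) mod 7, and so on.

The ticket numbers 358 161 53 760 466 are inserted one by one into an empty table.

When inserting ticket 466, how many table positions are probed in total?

358: h=1 → slot 1
161: h=0 → slot 0
53: h=4 → slot 4
760: h=4, probe 4,5 → slot 5
466: h=4, probe 4,5,6 → slot 6
Table: [161, 358, ∅, ∅, 53, 760, 466]

3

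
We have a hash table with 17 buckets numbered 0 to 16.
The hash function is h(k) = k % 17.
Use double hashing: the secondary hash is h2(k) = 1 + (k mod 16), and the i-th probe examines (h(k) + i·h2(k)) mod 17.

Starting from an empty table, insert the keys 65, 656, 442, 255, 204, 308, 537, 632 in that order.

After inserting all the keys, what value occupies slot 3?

65: h=14 -> slot 14
656: h=10 -> slot 10
442: h=0 -> slot 0
255: h=0, h2=16, probe 0,16 -> slot 16
204: h=0, h2=13, probe 0,13 -> slot 13
308: h=2 -> slot 2
537: h=10, h2=10, probe 10,3 -> slot 3
632: h=3, h2=9, probe 3,12 -> slot 12
Table: [442, —, 308, 537, —, —, —, —, —, —, 656, —, 632, 204, 65, —, 255]

537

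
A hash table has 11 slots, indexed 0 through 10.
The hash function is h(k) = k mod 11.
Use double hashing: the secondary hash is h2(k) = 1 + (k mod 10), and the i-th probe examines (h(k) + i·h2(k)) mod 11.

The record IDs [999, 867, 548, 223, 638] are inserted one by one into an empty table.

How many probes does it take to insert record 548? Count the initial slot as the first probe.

Insert 999: h=9, slot 9 empty => index 9.
Insert 867: h=9, h2=8, slot 9 occupied => index 6.
Insert 548: h=9, h2=9, slot 9 occupied => index 7.
Insert 223: h=3, slot 3 empty => index 3.
Insert 638: h=0, slot 0 empty => index 0.
Table: [638, ., ., 223, ., ., 867, 548, ., 999, .]

2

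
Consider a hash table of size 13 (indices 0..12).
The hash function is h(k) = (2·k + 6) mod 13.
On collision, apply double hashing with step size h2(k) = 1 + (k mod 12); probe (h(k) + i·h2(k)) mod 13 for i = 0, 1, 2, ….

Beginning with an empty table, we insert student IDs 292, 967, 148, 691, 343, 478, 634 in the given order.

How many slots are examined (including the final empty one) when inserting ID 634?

3

292: h=5 → slot 5
967: h=3 → slot 3
148: h=3, h2=5, probe 3,8 → slot 8
691: h=10 → slot 10
343: h=3, h2=8, probe 3,11 → slot 11
478: h=0 → slot 0
634: h=0, h2=11, probe 0,11,9 → slot 9
Table: [478, -, -, 967, -, 292, -, -, 148, 634, 691, 343, -]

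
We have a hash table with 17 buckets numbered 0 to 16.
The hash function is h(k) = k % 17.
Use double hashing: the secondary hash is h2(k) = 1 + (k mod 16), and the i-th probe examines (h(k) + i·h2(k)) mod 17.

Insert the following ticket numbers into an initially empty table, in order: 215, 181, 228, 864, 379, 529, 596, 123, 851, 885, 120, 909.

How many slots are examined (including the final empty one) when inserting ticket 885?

3

215: h=11 => slot 11
181: h=11, h2=6, probe 11,0 => slot 0
228: h=7 => slot 7
864: h=14 => slot 14
379: h=5 => slot 5
529: h=2 => slot 2
596: h=1 => slot 1
123: h=4 => slot 4
851: h=1, h2=4, probe 1,5,9 => slot 9
885: h=1, h2=6, probe 1,7,13 => slot 13
120: h=1, h2=9, probe 1,10 => slot 10
909: h=8 => slot 8
Table: [181, 596, 529, ., 123, 379, ., 228, 909, 851, 120, 215, ., 885, 864, ., .]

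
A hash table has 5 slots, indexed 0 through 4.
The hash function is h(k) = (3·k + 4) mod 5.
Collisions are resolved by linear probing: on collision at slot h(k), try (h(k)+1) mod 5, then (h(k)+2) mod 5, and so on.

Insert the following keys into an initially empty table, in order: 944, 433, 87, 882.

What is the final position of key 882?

2

944: h=1 -> slot 1
433: h=3 -> slot 3
87: h=0 -> slot 0
882: h=0, probe 0,1,2 -> slot 2
Table: [87, 944, 882, 433, ∅]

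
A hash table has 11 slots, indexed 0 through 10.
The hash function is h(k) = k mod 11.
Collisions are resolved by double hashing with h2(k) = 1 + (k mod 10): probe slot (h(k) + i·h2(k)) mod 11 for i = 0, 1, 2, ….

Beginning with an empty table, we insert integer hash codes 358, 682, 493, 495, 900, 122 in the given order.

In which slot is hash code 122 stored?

4

358: h=6 -> slot 6
682: h=0 -> slot 0
493: h=9 -> slot 9
495: h=0, h2=6, probe 0,6,1 -> slot 1
900: h=9, h2=1, probe 9,10 -> slot 10
122: h=1, h2=3, probe 1,4 -> slot 4
Table: [682, 495, _, _, 122, _, 358, _, _, 493, 900]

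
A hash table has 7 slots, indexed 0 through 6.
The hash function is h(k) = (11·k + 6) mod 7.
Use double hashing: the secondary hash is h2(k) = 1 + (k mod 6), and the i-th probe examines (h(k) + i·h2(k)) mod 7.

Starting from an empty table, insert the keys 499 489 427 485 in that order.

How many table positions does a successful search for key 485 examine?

499 hashes to 0; slot 0 is free → place at 0.
489 hashes to 2; slot 2 is free → place at 2.
427 hashes to 6; slot 6 is free → place at 6.
485 hashes to 0, h2=6; 0,6 taken → place at 5.
Table: [499, ∅, 489, ∅, ∅, 485, 427]
Lookup 485: h=0, h2=6, probe 0,6,5 → found at 5.

3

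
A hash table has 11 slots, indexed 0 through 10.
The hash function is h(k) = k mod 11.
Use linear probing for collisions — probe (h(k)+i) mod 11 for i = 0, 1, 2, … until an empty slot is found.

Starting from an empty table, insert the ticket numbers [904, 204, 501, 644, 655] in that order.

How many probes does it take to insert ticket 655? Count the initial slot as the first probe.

4

904: h=2 → slot 2
204: h=6 → slot 6
501: h=6, probe 6,7 → slot 7
644: h=6, probe 6,7,8 → slot 8
655: h=6, probe 6,7,8,9 → slot 9
Table: [—, —, 904, —, —, —, 204, 501, 644, 655, —]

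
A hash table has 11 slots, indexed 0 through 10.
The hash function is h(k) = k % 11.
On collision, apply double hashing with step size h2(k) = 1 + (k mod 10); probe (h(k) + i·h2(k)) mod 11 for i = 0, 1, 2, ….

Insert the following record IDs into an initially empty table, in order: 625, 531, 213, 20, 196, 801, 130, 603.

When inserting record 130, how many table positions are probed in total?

625: h=9 => slot 9
531: h=3 => slot 3
213: h=4 => slot 4
20: h=9, h2=1, probe 9,10 => slot 10
196: h=9, h2=7, probe 9,5 => slot 5
801: h=9, h2=2, probe 9,0 => slot 0
130: h=9, h2=1, probe 9,10,0,1 => slot 1
603: h=9, h2=4, probe 9,2 => slot 2
Table: [801, 130, 603, 531, 213, 196, ., ., ., 625, 20]

4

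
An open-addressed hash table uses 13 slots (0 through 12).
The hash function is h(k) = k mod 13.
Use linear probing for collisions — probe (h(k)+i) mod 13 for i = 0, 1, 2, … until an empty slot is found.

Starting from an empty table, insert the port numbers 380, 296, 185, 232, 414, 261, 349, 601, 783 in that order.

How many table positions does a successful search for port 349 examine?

3

380: h=3 -> slot 3
296: h=10 -> slot 10
185: h=3, probe 3,4 -> slot 4
232: h=11 -> slot 11
414: h=11, probe 11,12 -> slot 12
261: h=1 -> slot 1
349: h=11, probe 11,12,0 -> slot 0
601: h=3, probe 3,4,5 -> slot 5
783: h=3, probe 3,4,5,6 -> slot 6
Table: [349, 261, ∅, 380, 185, 601, 783, ∅, ∅, ∅, 296, 232, 414]
Lookup 349: h=11, probe 11,12,0 → found at 0.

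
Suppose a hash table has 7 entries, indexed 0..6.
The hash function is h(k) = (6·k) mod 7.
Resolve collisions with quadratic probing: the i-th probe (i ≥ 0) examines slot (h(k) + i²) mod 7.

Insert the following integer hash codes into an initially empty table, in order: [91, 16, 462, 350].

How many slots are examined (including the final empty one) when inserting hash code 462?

91 hashes to 0; slot 0 is free => place at 0.
16 hashes to 5; slot 5 is free => place at 5.
462 hashes to 0; 0 taken => place at 1.
350 hashes to 0; 0,1 taken => place at 4.
Table: [91, 462, ∅, ∅, 350, 16, ∅]

2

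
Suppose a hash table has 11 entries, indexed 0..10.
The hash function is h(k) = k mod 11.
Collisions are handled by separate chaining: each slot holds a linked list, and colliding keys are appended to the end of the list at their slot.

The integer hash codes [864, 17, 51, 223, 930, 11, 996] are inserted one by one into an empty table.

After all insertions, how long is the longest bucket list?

4

864 → bucket 6
17 → bucket 6 (collision)
51 → bucket 7
223 → bucket 3
930 → bucket 6 (collision)
11 → bucket 0
996 → bucket 6 (collision)
Final buckets:
0: 11
1: -
2: -
3: 223
4: -
5: -
6: 864 -> 17 -> 930 -> 996
7: 51
8: -
9: -
10: -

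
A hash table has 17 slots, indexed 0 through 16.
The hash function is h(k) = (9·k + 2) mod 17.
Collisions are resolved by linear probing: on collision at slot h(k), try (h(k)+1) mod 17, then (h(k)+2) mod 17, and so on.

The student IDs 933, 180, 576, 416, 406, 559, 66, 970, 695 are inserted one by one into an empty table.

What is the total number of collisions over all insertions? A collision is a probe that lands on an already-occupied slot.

17

933 hashes to 1; slot 1 is free -> place at 1.
180 hashes to 7; slot 7 is free -> place at 7.
576 hashes to 1; 1 taken -> place at 2.
416 hashes to 6; slot 6 is free -> place at 6.
406 hashes to 1; 1,2 taken -> place at 3.
559 hashes to 1; 1,2,3 taken -> place at 4.
66 hashes to 1; 1,2,3,4 taken -> place at 5.
970 hashes to 11; slot 11 is free -> place at 11.
695 hashes to 1; 1,2,3,4,5,6,7 taken -> place at 8.
Table: [., 933, 576, 406, 559, 66, 416, 180, 695, ., ., 970, ., ., ., ., .]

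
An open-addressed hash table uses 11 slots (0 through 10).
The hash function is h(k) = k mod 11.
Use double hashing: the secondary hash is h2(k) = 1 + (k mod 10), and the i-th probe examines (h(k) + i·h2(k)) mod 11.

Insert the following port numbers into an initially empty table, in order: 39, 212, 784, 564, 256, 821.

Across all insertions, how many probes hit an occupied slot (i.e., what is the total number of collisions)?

39 hashes to 6; slot 6 is free -> place at 6.
212 hashes to 3; slot 3 is free -> place at 3.
784 hashes to 3, h2=5; 3 taken -> place at 8.
564 hashes to 3, h2=5; 3,8 taken -> place at 2.
256 hashes to 3, h2=7; 3 taken -> place at 10.
821 hashes to 7; slot 7 is free -> place at 7.
Table: [_, _, 564, 212, _, _, 39, 821, 784, _, 256]

4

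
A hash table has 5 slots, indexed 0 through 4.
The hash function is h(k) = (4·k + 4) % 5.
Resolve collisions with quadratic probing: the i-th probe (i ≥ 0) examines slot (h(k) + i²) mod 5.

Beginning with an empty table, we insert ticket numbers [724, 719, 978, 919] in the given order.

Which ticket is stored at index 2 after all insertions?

Insert 724: h=0, slot 0 empty => index 0.
Insert 719: h=0, slot 0 occupied => index 1.
Insert 978: h=1, slot 1 occupied => index 2.
Insert 919: h=0, slots 0,1 occupied => index 4.
Table: [724, 719, 978, —, 919]

978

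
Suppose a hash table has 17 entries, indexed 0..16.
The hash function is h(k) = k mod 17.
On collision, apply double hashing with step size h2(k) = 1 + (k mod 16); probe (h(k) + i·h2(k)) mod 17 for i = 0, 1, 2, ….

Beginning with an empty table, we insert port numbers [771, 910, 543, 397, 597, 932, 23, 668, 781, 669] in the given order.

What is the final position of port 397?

3

771 hashes to 6; slot 6 is free => place at 6.
910 hashes to 9; slot 9 is free => place at 9.
543 hashes to 16; slot 16 is free => place at 16.
397 hashes to 6, h2=14; 6 taken => place at 3.
597 hashes to 2; slot 2 is free => place at 2.
932 hashes to 14; slot 14 is free => place at 14.
23 hashes to 6, h2=8; 6,14 taken => place at 5.
668 hashes to 5, h2=13; 5 taken => place at 1.
781 hashes to 16, h2=14; 16 taken => place at 13.
669 hashes to 6, h2=14; 6,3 taken => place at 0.
Table: [669, 668, 597, 397, ., 23, 771, ., ., 910, ., ., ., 781, 932, ., 543]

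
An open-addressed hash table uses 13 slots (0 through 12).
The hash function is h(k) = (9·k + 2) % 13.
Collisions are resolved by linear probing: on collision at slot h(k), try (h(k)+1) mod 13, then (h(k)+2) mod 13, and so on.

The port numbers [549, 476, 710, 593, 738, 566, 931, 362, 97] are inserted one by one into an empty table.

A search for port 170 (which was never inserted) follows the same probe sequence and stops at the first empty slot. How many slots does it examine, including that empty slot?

8

Insert 549: h=3, slot 3 empty -> index 3.
Insert 476: h=9, slot 9 empty -> index 9.
Insert 710: h=9, slot 9 occupied -> index 10.
Insert 593: h=9, slots 9,10 occupied -> index 11.
Insert 738: h=1, slot 1 empty -> index 1.
Insert 566: h=0, slot 0 empty -> index 0.
Insert 931: h=9, slots 9,10,11 occupied -> index 12.
Insert 362: h=10, slots 10,11,12,0,1 occupied -> index 2.
Insert 97: h=4, slot 4 empty -> index 4.
Table: [566, 738, 362, 549, 97, _, _, _, _, 476, 710, 593, 931]
Lookup 170: h=11, probe 11,12,0,1,2,3,4,5 → slot 5 empty, not found.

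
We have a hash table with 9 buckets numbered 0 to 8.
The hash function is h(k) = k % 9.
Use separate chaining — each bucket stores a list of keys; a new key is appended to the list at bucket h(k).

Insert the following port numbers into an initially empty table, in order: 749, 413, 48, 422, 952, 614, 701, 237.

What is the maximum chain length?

3

Insert 749: h=2, bucket 2 empty -> new chain.
Insert 413: h=8, bucket 8 empty -> new chain.
Insert 48: h=3, bucket 3 empty -> new chain.
Insert 422: h=8, bucket 8 nonempty -> append to chain.
Insert 952: h=7, bucket 7 empty -> new chain.
Insert 614: h=2, bucket 2 nonempty -> append to chain.
Insert 701: h=8, bucket 8 nonempty -> append to chain.
Insert 237: h=3, bucket 3 nonempty -> append to chain.
Final buckets:
0: —
1: —
2: 749 -> 614
3: 48 -> 237
4: —
5: —
6: —
7: 952
8: 413 -> 422 -> 701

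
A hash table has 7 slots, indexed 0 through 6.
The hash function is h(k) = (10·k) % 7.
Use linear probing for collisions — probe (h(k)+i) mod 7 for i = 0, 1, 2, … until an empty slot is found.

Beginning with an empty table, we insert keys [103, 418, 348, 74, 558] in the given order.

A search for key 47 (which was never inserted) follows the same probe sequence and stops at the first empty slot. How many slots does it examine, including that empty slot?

Insert 103: h=1, slot 1 empty → index 1.
Insert 418: h=1, slot 1 occupied → index 2.
Insert 348: h=1, slots 1,2 occupied → index 3.
Insert 74: h=5, slot 5 empty → index 5.
Insert 558: h=1, slots 1,2,3 occupied → index 4.
Table: [., 103, 418, 348, 558, 74, .]
Lookup 47: h=1, probe 1,2,3,4,5,6 → slot 6 empty, not found.

6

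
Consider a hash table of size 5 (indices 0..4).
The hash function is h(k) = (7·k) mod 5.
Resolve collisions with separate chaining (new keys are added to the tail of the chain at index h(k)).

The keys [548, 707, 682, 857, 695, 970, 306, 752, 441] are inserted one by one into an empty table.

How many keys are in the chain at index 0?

2

548 -> bucket 1
707 -> bucket 4
682 -> bucket 4 (collision)
857 -> bucket 4 (collision)
695 -> bucket 0
970 -> bucket 0 (collision)
306 -> bucket 2
752 -> bucket 4 (collision)
441 -> bucket 2 (collision)
Final buckets:
0: 695 -> 970
1: 548
2: 306 -> 441
3: —
4: 707 -> 682 -> 857 -> 752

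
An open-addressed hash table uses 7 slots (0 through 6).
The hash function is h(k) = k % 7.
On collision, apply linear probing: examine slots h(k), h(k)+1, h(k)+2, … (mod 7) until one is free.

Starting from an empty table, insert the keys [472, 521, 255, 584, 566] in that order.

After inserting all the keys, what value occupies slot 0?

566

Insert 472: h=3, slot 3 empty -> index 3.
Insert 521: h=3, slot 3 occupied -> index 4.
Insert 255: h=3, slots 3,4 occupied -> index 5.
Insert 584: h=3, slots 3,4,5 occupied -> index 6.
Insert 566: h=6, slot 6 occupied -> index 0.
Table: [566, _, _, 472, 521, 255, 584]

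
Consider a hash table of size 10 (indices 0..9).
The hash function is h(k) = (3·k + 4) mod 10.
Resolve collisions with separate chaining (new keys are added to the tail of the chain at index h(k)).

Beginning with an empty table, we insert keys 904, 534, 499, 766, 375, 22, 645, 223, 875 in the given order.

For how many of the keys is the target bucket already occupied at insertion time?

904 → bucket 6
534 → bucket 6 (collision)
499 → bucket 1
766 → bucket 2
375 → bucket 9
22 → bucket 0
645 → bucket 9 (collision)
223 → bucket 3
875 → bucket 9 (collision)
Final buckets:
0: 22
1: 499
2: 766
3: 223
4: ∅
5: ∅
6: 904 -> 534
7: ∅
8: ∅
9: 375 -> 645 -> 875

3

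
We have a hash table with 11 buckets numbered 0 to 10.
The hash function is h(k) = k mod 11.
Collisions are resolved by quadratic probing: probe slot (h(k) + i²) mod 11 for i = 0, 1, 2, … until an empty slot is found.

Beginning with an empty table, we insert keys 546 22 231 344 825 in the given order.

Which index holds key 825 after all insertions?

546 hashes to 7; slot 7 is free → place at 7.
22 hashes to 0; slot 0 is free → place at 0.
231 hashes to 0; 0 taken → place at 1.
344 hashes to 3; slot 3 is free → place at 3.
825 hashes to 0; 0,1 taken → place at 4.
Table: [22, 231, —, 344, 825, —, —, 546, —, —, —]

4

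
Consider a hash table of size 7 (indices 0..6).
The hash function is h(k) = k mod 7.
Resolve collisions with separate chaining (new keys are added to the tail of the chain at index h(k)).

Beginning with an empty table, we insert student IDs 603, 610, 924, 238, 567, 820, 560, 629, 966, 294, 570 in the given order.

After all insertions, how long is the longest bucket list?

Insert 603: h=1, bucket 1 empty → new chain.
Insert 610: h=1, bucket 1 nonempty → append to chain.
Insert 924: h=0, bucket 0 empty → new chain.
Insert 238: h=0, bucket 0 nonempty → append to chain.
Insert 567: h=0, bucket 0 nonempty → append to chain.
Insert 820: h=1, bucket 1 nonempty → append to chain.
Insert 560: h=0, bucket 0 nonempty → append to chain.
Insert 629: h=6, bucket 6 empty → new chain.
Insert 966: h=0, bucket 0 nonempty → append to chain.
Insert 294: h=0, bucket 0 nonempty → append to chain.
Insert 570: h=3, bucket 3 empty → new chain.
Final buckets:
0: 924 -> 238 -> 567 -> 560 -> 966 -> 294
1: 603 -> 610 -> 820
2: .
3: 570
4: .
5: .
6: 629

6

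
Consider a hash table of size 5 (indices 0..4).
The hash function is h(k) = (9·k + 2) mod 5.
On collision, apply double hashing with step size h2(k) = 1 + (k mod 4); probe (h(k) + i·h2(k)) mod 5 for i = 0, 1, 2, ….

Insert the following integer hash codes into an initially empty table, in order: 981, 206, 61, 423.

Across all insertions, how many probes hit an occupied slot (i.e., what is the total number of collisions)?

981: h=1 -> slot 1
206: h=1, h2=3, probe 1,4 -> slot 4
61: h=1, h2=2, probe 1,3 -> slot 3
423: h=4, h2=4, probe 4,3,2 -> slot 2
Table: [—, 981, 423, 61, 206]

4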